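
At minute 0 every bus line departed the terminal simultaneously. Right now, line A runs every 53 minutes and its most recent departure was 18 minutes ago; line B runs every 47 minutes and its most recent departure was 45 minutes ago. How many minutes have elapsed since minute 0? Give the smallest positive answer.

1502

From t ≡ 18 (mod 53) write t = 18 + 53s. Substituting into t ≡ 45 (mod 47) gives 53s ≡ 27 (mod 47), and since 6⁻¹ ≡ 8 (mod 47), s ≡ 28. Hence t ≡ 18 + 53·28 = 1502 (mod 2491).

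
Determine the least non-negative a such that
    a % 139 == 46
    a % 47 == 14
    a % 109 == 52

139463

From a ≡ 46 (mod 139) write a = 46 + 139t. Substituting into a ≡ 14 (mod 47) gives 139t ≡ 15 (mod 47), and since 45⁻¹ ≡ 23 (mod 47), t ≡ 16. Hence a ≡ 46 + 139·16 = 2270 (mod 6533).
From a ≡ 2270 (mod 6533) write a = 2270 + 6533t. Substituting into a ≡ 52 (mod 109) gives 6533t ≡ 71 (mod 109), and since 102⁻¹ ≡ 31 (mod 109), t ≡ 21. Hence a ≡ 2270 + 6533·21 = 139463 (mod 712097).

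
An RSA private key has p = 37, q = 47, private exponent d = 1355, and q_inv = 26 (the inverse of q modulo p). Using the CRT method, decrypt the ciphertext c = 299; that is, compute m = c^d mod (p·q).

d_p = d mod (p−1) = 1355 mod 36 = 23; d_q = d mod (q−1) = 21.
m₁ = c^(d_p) mod p: c ≡ 3 (mod 37), and 3^23 mod 37 = 21.
m₂ = c^(d_q) mod q: c ≡ 17 (mod 47), and 17^21 mod 47 = 27.
h = q_inv·(m₁ − m₂) mod p = 26·(21 − 27) mod 37 = 29.
m = m₂ + h·q = 27 + 29·47 = 1390.

1390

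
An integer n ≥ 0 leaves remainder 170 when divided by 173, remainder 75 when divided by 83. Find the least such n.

3976

From n ≡ 170 (mod 173) write n = 170 + 173t. Substituting into n ≡ 75 (mod 83) gives 173t ≡ 71 (mod 83), and since 7⁻¹ ≡ 12 (mod 83), t ≡ 22. Hence n ≡ 170 + 173·22 = 3976 (mod 14359).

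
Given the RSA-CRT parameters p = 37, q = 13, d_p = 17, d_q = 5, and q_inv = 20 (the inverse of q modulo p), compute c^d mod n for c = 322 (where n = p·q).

m₁ = c^(d_p) mod p: c ≡ 26 (mod 37), and 26^17 mod 37 = 10.
m₂ = c^(d_q) mod q: c ≡ 10 (mod 13), and 10^5 mod 13 = 4.
h = q_inv·(m₁ − m₂) mod p = 20·(10 − 4) mod 37 = 9.
m = m₂ + h·q = 4 + 9·13 = 121.

121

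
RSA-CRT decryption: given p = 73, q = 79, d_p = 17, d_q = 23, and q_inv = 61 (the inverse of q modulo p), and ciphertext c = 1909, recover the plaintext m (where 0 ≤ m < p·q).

m₁ = c^(d_p) mod p: c ≡ 11 (mod 73), and 11^17 mod 73 = 44.
m₂ = c^(d_q) mod q: c ≡ 13 (mod 79), and 13^23 mod 79 = 9.
h = q_inv·(m₁ − m₂) mod p = 61·(44 − 9) mod 73 = 18.
m = m₂ + h·q = 9 + 18·79 = 1431.

1431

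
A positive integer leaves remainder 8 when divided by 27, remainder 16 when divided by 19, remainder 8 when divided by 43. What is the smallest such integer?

The moduli are pairwise coprime; M = 27·19·43 = 22059.
M/27 = 817; 817 ≡ 7 (mod 27); 7·4 ≡ 1, so inverse 4.
M/19 = 1161; 1161 ≡ 2 (mod 19); 2·10 ≡ 1, so inverse 10.
M/43 = 513; 513 ≡ 40 (mod 43); 40·14 ≡ 1, so inverse 14.
N ≡ 8·817·4 + 16·1161·10 + 8·513·14 = 269360.
269360 mod 22059 = 4652.

4652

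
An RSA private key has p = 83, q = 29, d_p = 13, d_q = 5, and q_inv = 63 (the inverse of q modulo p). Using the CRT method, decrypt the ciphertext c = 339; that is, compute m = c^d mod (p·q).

314

m₁ = c^(d_p) mod p: c ≡ 7 (mod 83), and 7^13 mod 83 = 65.
m₂ = c^(d_q) mod q: c ≡ 20 (mod 29), and 20^5 mod 29 = 24.
h = q_inv·(m₁ − m₂) mod p = 63·(65 − 24) mod 83 = 10.
m = m₂ + h·q = 24 + 10·29 = 314.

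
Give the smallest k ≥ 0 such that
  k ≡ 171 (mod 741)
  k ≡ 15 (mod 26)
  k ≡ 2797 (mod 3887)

Combine the congruences pairwise.
gcd(741, 26) = 13 and 13 | (15 − 171), so the pair is consistent; merging gives k ≡ 171 (mod 1482), where 1482 = lcm(741, 26).
gcd(1482, 3887) = 13 and 13 | (2797 − 171), so the pair is consistent; merging gives k ≡ 41667 (mod 443118), where 443118 = lcm(1482, 3887).
The solution is unique modulo lcm(741, 26, 3887) = 443118.

41667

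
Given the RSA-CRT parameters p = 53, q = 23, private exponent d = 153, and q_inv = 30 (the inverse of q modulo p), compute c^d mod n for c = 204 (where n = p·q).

d_p = d mod (p−1) = 153 mod 52 = 49; d_q = d mod (q−1) = 21.
m₁ = c^(d_p) mod p: c ≡ 45 (mod 53), and 45^49 mod 53 = 3.
m₂ = c^(d_q) mod q: c ≡ 20 (mod 23), and 20^21 mod 23 = 15.
h = q_inv·(m₁ − m₂) mod p = 30·(3 − 15) mod 53 = 11.
m = m₂ + h·q = 15 + 11·23 = 268.

268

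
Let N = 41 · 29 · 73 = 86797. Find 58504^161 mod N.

25827

Mod 41: 58504 ≡ 38; by Fermat, exponent reduces to 161 mod 40 = 1; 38^1 ≡ 38 (mod 41).
Mod 29: 58504 ≡ 11; by Fermat, exponent reduces to 161 mod 28 = 21; 11^21 ≡ 17 (mod 29).
Mod 73: 58504 ≡ 31; by Fermat, exponent reduces to 161 mod 72 = 17; 31^17 ≡ 58 (mod 73).
Combine by CRT: x ≡ 38 (mod 41), x ≡ 17 (mod 29), x ≡ 58 (mod 73) ⇒ x ≡ 25827 (mod 86797).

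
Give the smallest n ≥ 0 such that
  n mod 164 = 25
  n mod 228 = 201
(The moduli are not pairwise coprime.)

6585

Combine the congruences pairwise.
gcd(164, 228) = 4 and 4 | (201 − 25), so the pair is consistent; merging gives n ≡ 6585 (mod 9348), where 9348 = lcm(164, 228).
The solution is unique modulo lcm(164, 228) = 9348.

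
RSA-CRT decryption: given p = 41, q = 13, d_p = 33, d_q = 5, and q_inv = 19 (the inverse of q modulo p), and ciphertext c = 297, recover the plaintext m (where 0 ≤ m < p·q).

m₁ = c^(d_p) mod p: c ≡ 10 (mod 41), and 10^33 mod 41 = 16.
m₂ = c^(d_q) mod q: c ≡ 11 (mod 13), and 11^5 mod 13 = 7.
h = q_inv·(m₁ − m₂) mod p = 19·(16 − 7) mod 41 = 7.
m = m₂ + h·q = 7 + 7·13 = 98.

98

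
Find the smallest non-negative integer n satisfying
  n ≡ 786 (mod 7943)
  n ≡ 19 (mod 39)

gcd(7943, 39) = 13 and 13 | (19 − 786), so the pair is consistent; merging gives n ≡ 16672 (mod 23829), where 23829 = lcm(7943, 39).
The solution is unique modulo lcm(7943, 39) = 23829.

16672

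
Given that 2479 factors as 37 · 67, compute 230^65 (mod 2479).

Mod 37: 230 ≡ 8; by Fermat, exponent reduces to 65 mod 36 = 29; 8^29 ≡ 23 (mod 37).
Mod 67: 230 ≡ 29; 29^65 ≡ 37 (mod 67).
Combine by CRT: x ≡ 23 (mod 37), x ≡ 37 (mod 67) ⇒ x ≡ 171 (mod 2479).

171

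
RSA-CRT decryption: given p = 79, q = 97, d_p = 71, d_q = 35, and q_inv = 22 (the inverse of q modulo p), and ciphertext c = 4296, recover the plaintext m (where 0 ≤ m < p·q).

m₁ = c^(d_p) mod p: c ≡ 30 (mod 79), and 30^71 mod 79 = 53.
m₂ = c^(d_q) mod q: c ≡ 28 (mod 97), and 28^35 mod 97 = 30.
h = q_inv·(m₁ − m₂) mod p = 22·(53 − 30) mod 79 = 32.
m = m₂ + h·q = 30 + 32·97 = 3134.

3134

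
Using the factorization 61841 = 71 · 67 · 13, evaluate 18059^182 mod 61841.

57425

Mod 71: 18059 ≡ 25; by Fermat, exponent reduces to 182 mod 70 = 42; 25^42 ≡ 57 (mod 71).
Mod 67: 18059 ≡ 36; by Fermat, exponent reduces to 182 mod 66 = 50; 36^50 ≡ 6 (mod 67).
Mod 13: 18059 ≡ 2; by Fermat, exponent reduces to 182 mod 12 = 2; 2^2 ≡ 4 (mod 13).
Combine by CRT: x ≡ 57 (mod 71), x ≡ 6 (mod 67), x ≡ 4 (mod 13) ⇒ x ≡ 57425 (mod 61841).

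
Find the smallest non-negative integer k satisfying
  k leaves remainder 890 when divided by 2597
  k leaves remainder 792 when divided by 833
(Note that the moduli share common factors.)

Combine the congruences pairwise.
gcd(2597, 833) = 49 and 49 | (792 − 890), so the pair is consistent; merging gives k ≡ 42442 (mod 44149), where 44149 = lcm(2597, 833).
The solution is unique modulo lcm(2597, 833) = 44149.

42442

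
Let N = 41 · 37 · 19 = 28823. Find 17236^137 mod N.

Mod 41: 17236 ≡ 16; by Fermat, exponent reduces to 137 mod 40 = 17; 16^17 ≡ 10 (mod 41).
Mod 37: 17236 ≡ 31; by Fermat, exponent reduces to 137 mod 36 = 29; 31^29 ≡ 31 (mod 37).
Mod 19: 17236 ≡ 3; by Fermat, exponent reduces to 137 mod 18 = 11; 3^11 ≡ 10 (mod 19).
Combine by CRT: x ≡ 10 (mod 41), x ≡ 31 (mod 37), x ≡ 10 (mod 19) ⇒ x ≡ 22601 (mod 28823).

22601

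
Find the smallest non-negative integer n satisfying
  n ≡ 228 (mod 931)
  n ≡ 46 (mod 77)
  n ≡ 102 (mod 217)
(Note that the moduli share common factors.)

27227

Combine the congruences pairwise.
gcd(931, 77) = 7 and 7 | (46 − 228), so the pair is consistent; merging gives n ≡ 6745 (mod 10241), where 10241 = lcm(931, 77).
gcd(10241, 217) = 7 and 7 | (102 − 6745), so the pair is consistent; merging gives n ≡ 27227 (mod 317471), where 317471 = lcm(10241, 217).
The solution is unique modulo lcm(931, 77, 217) = 317471.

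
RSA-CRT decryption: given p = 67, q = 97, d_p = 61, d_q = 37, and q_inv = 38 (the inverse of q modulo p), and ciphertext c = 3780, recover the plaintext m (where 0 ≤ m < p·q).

128

m₁ = c^(d_p) mod p: c ≡ 28 (mod 67), and 28^61 mod 67 = 61.
m₂ = c^(d_q) mod q: c ≡ 94 (mod 97), and 94^37 mod 97 = 31.
h = q_inv·(m₁ − m₂) mod p = 38·(61 − 31) mod 67 = 1.
m = m₂ + h·q = 31 + 1·97 = 128.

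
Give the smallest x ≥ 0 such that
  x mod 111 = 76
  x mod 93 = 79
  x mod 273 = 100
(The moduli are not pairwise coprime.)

gcd(111, 93) = 3 and 3 | (79 − 76), so the pair is consistent; merging gives x ≡ 2962 (mod 3441), where 3441 = lcm(111, 93).
gcd(3441, 273) = 3 and 3 | (100 − 2962), so the pair is consistent; merging gives x ≡ 250714 (mod 313131), where 313131 = lcm(3441, 273).
The solution is unique modulo lcm(111, 93, 273) = 313131.

250714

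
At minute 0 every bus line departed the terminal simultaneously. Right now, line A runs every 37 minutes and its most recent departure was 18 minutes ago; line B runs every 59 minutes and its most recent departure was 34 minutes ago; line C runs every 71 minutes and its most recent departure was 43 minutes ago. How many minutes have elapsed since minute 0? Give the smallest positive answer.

The moduli are pairwise coprime; N = 37·59·71 = 154993.
N/37 = 4189; 4189 ≡ 8 (mod 37); 8·14 ≡ 1, so inverse 14.
N/59 = 2627; 2627 ≡ 31 (mod 59); 31·40 ≡ 1, so inverse 40.
N/71 = 2183; 2183 ≡ 53 (mod 71); 53·67 ≡ 1, so inverse 67.
t ≡ 18·4189·14 + 34·2627·40 + 43·2183·67 = 10917571.
10917571 mod 154993 = 68061.

68061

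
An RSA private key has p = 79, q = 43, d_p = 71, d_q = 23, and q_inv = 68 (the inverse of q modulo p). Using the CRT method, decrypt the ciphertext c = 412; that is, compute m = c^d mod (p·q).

1829

m₁ = c^(d_p) mod p: c ≡ 17 (mod 79), and 17^71 mod 79 = 12.
m₂ = c^(d_q) mod q: c ≡ 25 (mod 43), and 25^23 mod 43 = 23.
h = q_inv·(m₁ − m₂) mod p = 68·(12 − 23) mod 79 = 42.
m = m₂ + h·q = 23 + 42·43 = 1829.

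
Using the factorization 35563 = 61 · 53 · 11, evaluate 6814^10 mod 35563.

1695

Mod 61: 6814 ≡ 43; 43^10 ≡ 48 (mod 61).
Mod 53: 6814 ≡ 30; 30^10 ≡ 52 (mod 53).
Mod 11: 6814 ≡ 5; since 10 | 10, by Fermat 5^10 ≡ 1 (mod 11).
Combine by CRT: x ≡ 48 (mod 61), x ≡ 52 (mod 53), x ≡ 1 (mod 11) ⇒ x ≡ 1695 (mod 35563).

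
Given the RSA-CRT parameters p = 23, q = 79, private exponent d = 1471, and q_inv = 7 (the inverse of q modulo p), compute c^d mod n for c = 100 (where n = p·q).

441

d_p = d mod (p−1) = 1471 mod 22 = 19; d_q = d mod (q−1) = 67.
m₁ = c^(d_p) mod p: c ≡ 8 (mod 23), and 8^19 mod 23 = 4.
m₂ = c^(d_q) mod q: c ≡ 21 (mod 79), and 21^67 mod 79 = 46.
h = q_inv·(m₁ − m₂) mod p = 7·(4 − 46) mod 23 = 5.
m = m₂ + h·q = 46 + 5·79 = 441.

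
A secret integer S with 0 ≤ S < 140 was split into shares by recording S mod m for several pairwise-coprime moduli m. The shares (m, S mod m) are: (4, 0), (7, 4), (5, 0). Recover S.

60

The moduli are pairwise coprime; N = 4·7·5 = 140.
N/4 = 35; 35 ≡ 3 (mod 4); 3·3 ≡ 1, so inverse 3.
N/7 = 20; 20 ≡ 6 (mod 7); 6·6 ≡ 1, so inverse 6.
N/5 = 28; 28 ≡ 3 (mod 5); 3·2 ≡ 1, so inverse 2.
S ≡ 0·35·3 + 4·20·6 + 0·28·2 = 480.
480 mod 140 = 60.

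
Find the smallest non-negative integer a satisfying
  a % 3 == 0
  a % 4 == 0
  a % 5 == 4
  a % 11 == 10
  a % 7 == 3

The moduli are pairwise coprime; N = 3·4·5·11·7 = 4620.
N/3 = 1540; 1540 ≡ 1 (mod 3), inverse 1.
N/4 = 1155; 1155 ≡ 3 (mod 4); 3·3 ≡ 1, so inverse 3.
N/5 = 924; 924 ≡ 4 (mod 5); 4·4 ≡ 1, so inverse 4.
N/11 = 420; 420 ≡ 2 (mod 11); 2·6 ≡ 1, so inverse 6.
N/7 = 660; 660 ≡ 2 (mod 7); 2·4 ≡ 1, so inverse 4.
a ≡ 0·1540·1 + 0·1155·3 + 4·924·4 + 10·420·6 + 3·660·4 = 47904.
47904 mod 4620 = 1704.

1704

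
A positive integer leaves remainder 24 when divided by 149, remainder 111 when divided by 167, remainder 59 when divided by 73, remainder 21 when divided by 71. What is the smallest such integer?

69476787

The moduli are pairwise coprime; M = 149·167·73·71 = 128968589.
M/149 = 865561; 865561 ≡ 20 (mod 149); 20·82 ≡ 1, so inverse 82.
M/167 = 772267; 772267 ≡ 59 (mod 167); 59·17 ≡ 1, so inverse 17.
M/73 = 1766693; 1766693 ≡ 20 (mod 73); 20·11 ≡ 1, so inverse 11.
M/71 = 1816459; 1816459 ≡ 66 (mod 71); 66·14 ≡ 1, so inverse 14.
N ≡ 24·865561·82 + 111·772267·17 + 59·1766693·11 + 21·1816459·14 = 4841314580.
4841314580 mod 128968589 = 69476787.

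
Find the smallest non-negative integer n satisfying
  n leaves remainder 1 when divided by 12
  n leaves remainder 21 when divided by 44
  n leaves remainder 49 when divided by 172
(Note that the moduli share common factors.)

gcd(12, 44) = 4 and 4 | (21 − 1), so the pair is consistent; merging gives n ≡ 109 (mod 132), where 132 = lcm(12, 44).
gcd(132, 172) = 4 and 4 | (49 − 109), so the pair is consistent; merging gives n ≡ 3145 (mod 5676), where 5676 = lcm(132, 172).
The solution is unique modulo lcm(12, 44, 172) = 5676.

3145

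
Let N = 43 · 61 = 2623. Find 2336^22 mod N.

Mod 43: 2336 ≡ 14; 14^22 ≡ 14 (mod 43).
Mod 61: 2336 ≡ 18; 18^22 ≡ 39 (mod 61).
Combine by CRT: x ≡ 14 (mod 43), x ≡ 39 (mod 61) ⇒ x ≡ 100 (mod 2623).

100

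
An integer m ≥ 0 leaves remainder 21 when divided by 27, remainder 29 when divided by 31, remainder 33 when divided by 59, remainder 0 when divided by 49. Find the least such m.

2375373

The moduli are pairwise coprime; N = 27·31·59·49 = 2419767.
N/27 = 89621; 89621 ≡ 8 (mod 27); 8·17 ≡ 1, so inverse 17.
N/31 = 78057; 78057 ≡ 30 (mod 31); 30·30 ≡ 1, so inverse 30.
N/59 = 41013; 41013 ≡ 8 (mod 59); 8·37 ≡ 1, so inverse 37.
N/49 = 49383; 49383 ≡ 40 (mod 49); 40·38 ≡ 1, so inverse 38.
m ≡ 21·89621·17 + 29·78057·30 + 33·41013·37 + 0·49383·38 = 149981160.
149981160 mod 2419767 = 2375373.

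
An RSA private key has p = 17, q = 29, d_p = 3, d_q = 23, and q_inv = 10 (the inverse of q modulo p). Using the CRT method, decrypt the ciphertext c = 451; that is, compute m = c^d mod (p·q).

372

m₁ = c^(d_p) mod p: c ≡ 9 (mod 17), and 9^3 mod 17 = 15.
m₂ = c^(d_q) mod q: c ≡ 16 (mod 29), and 16^23 mod 29 = 24.
h = q_inv·(m₁ − m₂) mod p = 10·(15 − 24) mod 17 = 12.
m = m₂ + h·q = 24 + 12·29 = 372.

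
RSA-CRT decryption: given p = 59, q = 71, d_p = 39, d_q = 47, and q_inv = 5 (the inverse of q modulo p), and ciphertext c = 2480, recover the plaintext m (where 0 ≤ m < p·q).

1395

m₁ = c^(d_p) mod p: c ≡ 2 (mod 59), and 2^39 mod 59 = 38.
m₂ = c^(d_q) mod q: c ≡ 66 (mod 71), and 66^47 mod 71 = 46.
h = q_inv·(m₁ − m₂) mod p = 5·(38 − 46) mod 59 = 19.
m = m₂ + h·q = 46 + 19·71 = 1395.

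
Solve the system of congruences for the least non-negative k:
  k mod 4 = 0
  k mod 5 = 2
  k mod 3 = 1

From k ≡ 0 (mod 4) write k = 0 + 4t. Substituting into k ≡ 2 (mod 5) gives 4t ≡ 2 (mod 5), and since 4⁻¹ ≡ 4 (mod 5), t ≡ 3. Hence k ≡ 0 + 4·3 = 12 (mod 20).
From k ≡ 12 (mod 20) write k = 12 + 20t. Substituting into k ≡ 1 (mod 3) gives 20t ≡ 1 (mod 3), and since 2⁻¹ ≡ 2 (mod 3), t ≡ 2. Hence k ≡ 12 + 20·2 = 52 (mod 60).

52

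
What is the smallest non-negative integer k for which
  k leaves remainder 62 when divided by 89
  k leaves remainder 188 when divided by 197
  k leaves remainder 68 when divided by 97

49635

The moduli are pairwise coprime; N = 89·197·97 = 1700701.
N/89 = 19109; 19109 ≡ 63 (mod 89); 63·65 ≡ 1, so inverse 65.
N/197 = 8633; 8633 ≡ 162 (mod 197); 162·45 ≡ 1, so inverse 45.
N/97 = 17533; 17533 ≡ 73 (mod 97); 73·4 ≡ 1, so inverse 4.
k ≡ 62·19109·65 + 188·8633·45 + 68·17533·4 = 154813426.
154813426 mod 1700701 = 49635.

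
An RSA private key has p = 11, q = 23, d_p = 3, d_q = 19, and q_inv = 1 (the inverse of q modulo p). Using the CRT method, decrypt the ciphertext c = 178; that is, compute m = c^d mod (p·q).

74

m₁ = c^(d_p) mod p: c ≡ 2 (mod 11), and 2^3 mod 11 = 8.
m₂ = c^(d_q) mod q: c ≡ 17 (mod 23), and 17^19 mod 23 = 5.
h = q_inv·(m₁ − m₂) mod p = 1·(8 − 5) mod 11 = 3.
m = m₂ + h·q = 5 + 3·23 = 74.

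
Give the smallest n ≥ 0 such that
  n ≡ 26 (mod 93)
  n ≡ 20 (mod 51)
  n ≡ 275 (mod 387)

gcd(93, 51) = 3 and 3 | (20 − 26), so the pair is consistent; merging gives n ≡ 1142 (mod 1581), where 1581 = lcm(93, 51).
gcd(1581, 387) = 3 and 3 | (275 − 1142), so the pair is consistent; merging gives n ≡ 145013 (mod 203949), where 203949 = lcm(1581, 387).
The solution is unique modulo lcm(93, 51, 387) = 203949.

145013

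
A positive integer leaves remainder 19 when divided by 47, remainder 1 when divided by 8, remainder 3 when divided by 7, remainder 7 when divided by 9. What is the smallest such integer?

23425

From n ≡ 19 (mod 47) write n = 19 + 47t. Substituting into n ≡ 1 (mod 8) gives 47t ≡ 6 (mod 8), and since 7⁻¹ ≡ 7 (mod 8), t ≡ 2. Hence n ≡ 19 + 47·2 = 113 (mod 376).
From n ≡ 113 (mod 376) write n = 113 + 376t. Substituting into n ≡ 3 (mod 7) gives 376t ≡ 2 (mod 7), and since 5⁻¹ ≡ 3 (mod 7), t ≡ 6. Hence n ≡ 113 + 376·6 = 2369 (mod 2632).
From n ≡ 2369 (mod 2632) write n = 2369 + 2632t. Substituting into n ≡ 7 (mod 9) gives 2632t ≡ 5 (mod 9), and since 4⁻¹ ≡ 7 (mod 9), t ≡ 8. Hence n ≡ 2369 + 2632·8 = 23425 (mod 23688).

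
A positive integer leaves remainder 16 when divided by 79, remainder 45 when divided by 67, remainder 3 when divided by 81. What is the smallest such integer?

The moduli are pairwise coprime; N = 79·67·81 = 428733.
N/79 = 5427; 5427 ≡ 55 (mod 79); 55·23 ≡ 1, so inverse 23.
N/67 = 6399; 6399 ≡ 34 (mod 67); 34·2 ≡ 1, so inverse 2.
N/81 = 5293; 5293 ≡ 28 (mod 81); 28·55 ≡ 1, so inverse 55.
t ≡ 16·5427·23 + 45·6399·2 + 3·5293·55 = 3446391.
3446391 mod 428733 = 16527.

16527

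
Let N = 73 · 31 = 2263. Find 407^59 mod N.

287

Mod 73: 407 ≡ 42; 42^59 ≡ 68 (mod 73).
Mod 31: 407 ≡ 4; by Fermat, exponent reduces to 59 mod 30 = 29; 4^29 ≡ 8 (mod 31).
Combine by CRT: x ≡ 68 (mod 73), x ≡ 8 (mod 31) ⇒ x ≡ 287 (mod 2263).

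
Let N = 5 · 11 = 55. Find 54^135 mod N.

Mod 5: 54 ≡ 4; by Fermat, exponent reduces to 135 mod 4 = 3; 4^3 ≡ 4 (mod 5).
Mod 11: 54 ≡ 10; by Fermat, exponent reduces to 135 mod 10 = 5; 10^5 ≡ 10 (mod 11).
Combine by CRT: x ≡ 4 (mod 5), x ≡ 10 (mod 11) ⇒ x ≡ 54 (mod 55).

54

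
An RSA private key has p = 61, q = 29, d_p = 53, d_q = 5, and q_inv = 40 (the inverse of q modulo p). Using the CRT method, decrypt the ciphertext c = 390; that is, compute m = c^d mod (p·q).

m₁ = c^(d_p) mod p: c ≡ 24 (mod 61), and 24^53 mod 61 = 23.
m₂ = c^(d_q) mod q: c ≡ 13 (mod 29), and 13^5 mod 29 = 6.
h = q_inv·(m₁ − m₂) mod p = 40·(23 − 6) mod 61 = 9.
m = m₂ + h·q = 6 + 9·29 = 267.

267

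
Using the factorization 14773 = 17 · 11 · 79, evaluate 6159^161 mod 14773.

4102

Mod 17: 6159 ≡ 5; by Fermat, exponent reduces to 161 mod 16 = 1; 5^1 ≡ 5 (mod 17).
Mod 11: 6159 ≡ 10; by Fermat, exponent reduces to 161 mod 10 = 1; 10^1 ≡ 10 (mod 11).
Mod 79: 6159 ≡ 76; by Fermat, exponent reduces to 161 mod 78 = 5; 76^5 ≡ 73 (mod 79).
Combine by CRT: x ≡ 5 (mod 17), x ≡ 10 (mod 11), x ≡ 73 (mod 79) ⇒ x ≡ 4102 (mod 14773).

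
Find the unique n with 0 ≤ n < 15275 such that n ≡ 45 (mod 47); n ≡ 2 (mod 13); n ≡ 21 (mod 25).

The moduli are pairwise coprime; M = 47·13·25 = 15275.
M/47 = 325; 325 ≡ 43 (mod 47); 43·35 ≡ 1, so inverse 35.
M/13 = 1175; 1175 ≡ 5 (mod 13); 5·8 ≡ 1, so inverse 8.
M/25 = 611; 611 ≡ 11 (mod 25); 11·16 ≡ 1, so inverse 16.
n ≡ 45·325·35 + 2·1175·8 + 21·611·16 = 735971.
735971 mod 15275 = 2771.

2771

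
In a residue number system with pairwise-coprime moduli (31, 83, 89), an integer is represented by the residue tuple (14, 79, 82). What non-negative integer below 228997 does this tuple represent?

158858

From x ≡ 14 (mod 31) write x = 14 + 31t. Substituting into x ≡ 79 (mod 83) gives 31t ≡ 65 (mod 83), and since 31⁻¹ ≡ 75 (mod 83), t ≡ 61. Hence x ≡ 14 + 31·61 = 1905 (mod 2573).
From x ≡ 1905 (mod 2573) write x = 1905 + 2573t. Substituting into x ≡ 82 (mod 89) gives 2573t ≡ 46 (mod 89), and since 81⁻¹ ≡ 11 (mod 89), t ≡ 61. Hence x ≡ 1905 + 2573·61 = 158858 (mod 228997).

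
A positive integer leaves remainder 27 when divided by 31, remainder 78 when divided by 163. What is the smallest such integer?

2197

From a ≡ 27 (mod 31) write a = 27 + 31t. Substituting into a ≡ 78 (mod 163) gives 31t ≡ 51 (mod 163), and since 31⁻¹ ≡ 142 (mod 163), t ≡ 70. Hence a ≡ 27 + 31·70 = 2197 (mod 5053).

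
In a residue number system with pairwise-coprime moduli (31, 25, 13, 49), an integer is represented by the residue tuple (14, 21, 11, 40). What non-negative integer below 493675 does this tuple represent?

The moduli are pairwise coprime; N = 31·25·13·49 = 493675.
N/31 = 15925; 15925 ≡ 22 (mod 31); 22·24 ≡ 1, so inverse 24.
N/25 = 19747; 19747 ≡ 22 (mod 25); 22·8 ≡ 1, so inverse 8.
N/13 = 37975; 37975 ≡ 2 (mod 13); 2·7 ≡ 1, so inverse 7.
N/49 = 10075; 10075 ≡ 30 (mod 49); 30·18 ≡ 1, so inverse 18.
x ≡ 14·15925·24 + 21·19747·8 + 11·37975·7 + 40·10075·18 = 18846371.
18846371 mod 493675 = 86721.

86721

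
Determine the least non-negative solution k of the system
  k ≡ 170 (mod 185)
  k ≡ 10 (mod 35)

1095

gcd(185, 35) = 5 and 5 | (10 − 170), so the pair is consistent; merging gives k ≡ 1095 (mod 1295), where 1295 = lcm(185, 35).
The solution is unique modulo lcm(185, 35) = 1295.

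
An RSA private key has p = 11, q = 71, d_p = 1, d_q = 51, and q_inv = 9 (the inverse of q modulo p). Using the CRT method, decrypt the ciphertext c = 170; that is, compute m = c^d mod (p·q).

m₁ = c^(d_p) mod p: c ≡ 5 (mod 11), and 5^1 mod 11 = 5.
m₂ = c^(d_q) mod q: c ≡ 28 (mod 71), and 28^51 mod 71 = 42.
h = q_inv·(m₁ − m₂) mod p = 9·(5 − 42) mod 11 = 8.
m = m₂ + h·q = 42 + 8·71 = 610.

610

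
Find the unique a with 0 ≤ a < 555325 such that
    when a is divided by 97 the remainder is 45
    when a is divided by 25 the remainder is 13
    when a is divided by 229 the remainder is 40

The moduli are pairwise coprime; N = 97·25·229 = 555325.
N/97 = 5725; 5725 ≡ 2 (mod 97); 2·49 ≡ 1, so inverse 49.
N/25 = 22213; 22213 ≡ 13 (mod 25); 13·2 ≡ 1, so inverse 2.
N/229 = 2425; 2425 ≡ 135 (mod 229); 135·95 ≡ 1, so inverse 95.
a ≡ 45·5725·49 + 13·22213·2 + 40·2425·95 = 22416163.
22416163 mod 555325 = 203163.

203163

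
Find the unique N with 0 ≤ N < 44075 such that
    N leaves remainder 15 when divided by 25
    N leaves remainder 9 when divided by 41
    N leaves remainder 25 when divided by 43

From N ≡ 15 (mod 25) write N = 15 + 25t. Substituting into N ≡ 9 (mod 41) gives 25t ≡ 35 (mod 41), and since 25⁻¹ ≡ 23 (mod 41), t ≡ 26. Hence N ≡ 15 + 25·26 = 665 (mod 1025).
From N ≡ 665 (mod 1025) write N = 665 + 1025t. Substituting into N ≡ 25 (mod 43) gives 1025t ≡ 5 (mod 43), and since 36⁻¹ ≡ 6 (mod 43), t ≡ 30. Hence N ≡ 665 + 1025·30 = 31415 (mod 44075).

31415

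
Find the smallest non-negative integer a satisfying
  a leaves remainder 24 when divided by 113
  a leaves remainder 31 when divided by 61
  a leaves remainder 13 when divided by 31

The moduli are pairwise coprime; N = 113·61·31 = 213683.
N/113 = 1891; 1891 ≡ 83 (mod 113); 83·64 ≡ 1, so inverse 64.
N/61 = 3503; 3503 ≡ 26 (mod 61); 26·54 ≡ 1, so inverse 54.
N/31 = 6893; 6893 ≡ 11 (mod 31); 11·17 ≡ 1, so inverse 17.
a ≡ 24·1891·64 + 31·3503·54 + 13·6893·17 = 10291951.
10291951 mod 213683 = 35167.

35167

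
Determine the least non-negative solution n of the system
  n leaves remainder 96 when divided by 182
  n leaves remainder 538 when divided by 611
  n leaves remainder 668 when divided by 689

gcd(182, 611) = 13 and 13 | (538 − 96), so the pair is consistent; merging gives n ≡ 6648 (mod 8554), where 8554 = lcm(182, 611).
gcd(8554, 689) = 13 and 13 | (668 − 6648), so the pair is consistent; merging gives n ≡ 75080 (mod 453362), where 453362 = lcm(8554, 689).
The solution is unique modulo lcm(182, 611, 689) = 453362.

75080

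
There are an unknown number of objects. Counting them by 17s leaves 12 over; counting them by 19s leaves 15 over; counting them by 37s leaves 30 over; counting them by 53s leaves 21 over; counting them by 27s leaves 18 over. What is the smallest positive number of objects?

The moduli are pairwise coprime; M = 17·19·37·53·27 = 17101881.
M/17 = 1005993; 1005993 ≡ 1 (mod 17), inverse 1.
M/19 = 900099; 900099 ≡ 12 (mod 19); 12·8 ≡ 1, so inverse 8.
M/37 = 462213; 462213 ≡ 9 (mod 37); 9·33 ≡ 1, so inverse 33.
M/53 = 322677; 322677 ≡ 13 (mod 53); 13·49 ≡ 1, so inverse 49.
M/27 = 633403; 633403 ≡ 10 (mod 27); 10·19 ≡ 1, so inverse 19.
N ≡ 12·1005993·1 + 15·900099·8 + 30·462213·33 + 21·322677·49 + 18·633403·19 = 1126333125.
1126333125 mod 17101881 = 14710860.

14710860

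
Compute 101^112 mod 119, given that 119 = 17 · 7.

Mod 17: 101 ≡ 16; since 16 | 112, by Fermat 16^112 ≡ 1 (mod 17).
Mod 7: 101 ≡ 3; by Fermat, exponent reduces to 112 mod 6 = 4; 3^4 ≡ 4 (mod 7).
Combine by CRT: x ≡ 1 (mod 17), x ≡ 4 (mod 7) ⇒ x ≡ 18 (mod 119).

18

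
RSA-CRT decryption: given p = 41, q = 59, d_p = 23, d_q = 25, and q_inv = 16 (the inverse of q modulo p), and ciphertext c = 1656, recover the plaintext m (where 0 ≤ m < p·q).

m₁ = c^(d_p) mod p: c ≡ 16 (mod 41), and 16^23 mod 41 = 37.
m₂ = c^(d_q) mod q: c ≡ 4 (mod 59), and 4^25 mod 59 = 3.
h = q_inv·(m₁ − m₂) mod p = 16·(37 − 3) mod 41 = 11.
m = m₂ + h·q = 3 + 11·59 = 652.

652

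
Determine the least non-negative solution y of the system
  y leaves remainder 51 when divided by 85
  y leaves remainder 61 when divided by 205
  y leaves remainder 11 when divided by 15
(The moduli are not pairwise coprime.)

gcd(85, 205) = 5 and 5 | (61 − 51), so the pair is consistent; merging gives y ≡ 1496 (mod 3485), where 3485 = lcm(85, 205).
gcd(3485, 15) = 5 and 5 | (11 − 1496), so the pair is consistent; merging gives y ≡ 1496 (mod 10455), where 10455 = lcm(3485, 15).
The solution is unique modulo lcm(85, 205, 15) = 10455.

1496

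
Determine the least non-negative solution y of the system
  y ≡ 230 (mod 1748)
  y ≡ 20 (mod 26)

gcd(1748, 26) = 2 and 2 | (20 − 230), so the pair is consistent; merging gives y ≡ 7222 (mod 22724), where 22724 = lcm(1748, 26).
The solution is unique modulo lcm(1748, 26) = 22724.

7222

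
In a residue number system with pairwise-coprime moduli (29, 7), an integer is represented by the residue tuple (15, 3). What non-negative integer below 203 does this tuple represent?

Combine the congruences pairwise.
From x ≡ 15 (mod 29) write x = 15 + 29t. Substituting into x ≡ 3 (mod 7) gives 29t ≡ 2 (mod 7), and since 1⁻¹ ≡ 1 (mod 7), t ≡ 2. Hence x ≡ 15 + 29·2 = 73 (mod 203).

73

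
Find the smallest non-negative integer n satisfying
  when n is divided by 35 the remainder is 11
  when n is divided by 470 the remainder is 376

gcd(35, 470) = 5 and 5 | (376 − 11), so the pair is consistent; merging gives n ≡ 3196 (mod 3290), where 3290 = lcm(35, 470).
The solution is unique modulo lcm(35, 470) = 3290.

3196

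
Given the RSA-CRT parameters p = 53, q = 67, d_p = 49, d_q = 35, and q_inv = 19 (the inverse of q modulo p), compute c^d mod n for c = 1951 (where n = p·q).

1946

m₁ = c^(d_p) mod p: c ≡ 43 (mod 53), and 43^49 mod 53 = 38.
m₂ = c^(d_q) mod q: c ≡ 8 (mod 67), and 8^35 mod 67 = 3.
h = q_inv·(m₁ − m₂) mod p = 19·(38 − 3) mod 53 = 29.
m = m₂ + h·q = 3 + 29·67 = 1946.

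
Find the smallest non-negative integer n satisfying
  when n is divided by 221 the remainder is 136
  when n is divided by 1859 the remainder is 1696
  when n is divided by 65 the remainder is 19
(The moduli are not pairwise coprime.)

24004

gcd(221, 1859) = 13 and 13 | (1696 − 136), so the pair is consistent; merging gives n ≡ 24004 (mod 31603), where 31603 = lcm(221, 1859).
gcd(31603, 65) = 13 and 13 | (19 − 24004), so the pair is consistent; merging gives n ≡ 24004 (mod 158015), where 158015 = lcm(31603, 65).
The solution is unique modulo lcm(221, 1859, 65) = 158015.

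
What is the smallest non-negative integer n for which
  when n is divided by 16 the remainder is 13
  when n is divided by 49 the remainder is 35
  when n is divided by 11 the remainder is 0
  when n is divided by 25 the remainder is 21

113421

The moduli are pairwise coprime; M = 16·49·11·25 = 215600.
M/16 = 13475; 13475 ≡ 3 (mod 16); 3·11 ≡ 1, so inverse 11.
M/49 = 4400; 4400 ≡ 39 (mod 49); 39·44 ≡ 1, so inverse 44.
M/11 = 19600; 19600 ≡ 9 (mod 11); 9·5 ≡ 1, so inverse 5.
M/25 = 8624; 8624 ≡ 24 (mod 25); 24·24 ≡ 1, so inverse 24.
n ≡ 13·13475·11 + 35·4400·44 + 0·19600·5 + 21·8624·24 = 13049421.
13049421 mod 215600 = 113421.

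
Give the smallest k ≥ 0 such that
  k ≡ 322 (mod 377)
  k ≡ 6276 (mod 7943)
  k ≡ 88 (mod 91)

951493

gcd(377, 7943) = 13 and 13 | (6276 − 322), so the pair is consistent; merging gives k ≡ 30105 (mod 230347), where 230347 = lcm(377, 7943).
gcd(230347, 91) = 13 and 13 | (88 − 30105), so the pair is consistent; merging gives k ≡ 951493 (mod 1612429), where 1612429 = lcm(230347, 91).
The solution is unique modulo lcm(377, 7943, 91) = 1612429.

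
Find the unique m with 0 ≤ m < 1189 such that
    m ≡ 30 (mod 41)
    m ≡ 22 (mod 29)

399

Combine the congruences pairwise.
From m ≡ 30 (mod 41) write m = 30 + 41t. Substituting into m ≡ 22 (mod 29) gives 41t ≡ 21 (mod 29), and since 12⁻¹ ≡ 17 (mod 29), t ≡ 9. Hence m ≡ 30 + 41·9 = 399 (mod 1189).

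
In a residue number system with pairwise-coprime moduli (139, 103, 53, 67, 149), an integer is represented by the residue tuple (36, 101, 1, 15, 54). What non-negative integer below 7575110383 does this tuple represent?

3807783411

From x ≡ 36 (mod 139) write x = 36 + 139t. Substituting into x ≡ 101 (mod 103) gives 139t ≡ 65 (mod 103), and since 36⁻¹ ≡ 83 (mod 103), t ≡ 39. Hence x ≡ 36 + 139·39 = 5457 (mod 14317).
From x ≡ 5457 (mod 14317) write x = 5457 + 14317t. Substituting into x ≡ 1 (mod 53) gives 14317t ≡ 3 (mod 53), and since 7⁻¹ ≡ 38 (mod 53), t ≡ 8. Hence x ≡ 5457 + 14317·8 = 119993 (mod 758801).
From x ≡ 119993 (mod 758801) write x = 119993 + 758801t. Substituting into x ≡ 15 (mod 67) gives 758801t ≡ 19 (mod 67), and since 26⁻¹ ≡ 49 (mod 67), t ≡ 60. Hence x ≡ 119993 + 758801·60 = 45648053 (mod 50839667).
From x ≡ 45648053 (mod 50839667) write x = 45648053 + 50839667t. Substituting into x ≡ 54 (mod 149) gives 50839667t ≡ 88 (mod 149), and since 122⁻¹ ≡ 11 (mod 149), t ≡ 74. Hence x ≡ 45648053 + 50839667·74 = 3807783411 (mod 7575110383).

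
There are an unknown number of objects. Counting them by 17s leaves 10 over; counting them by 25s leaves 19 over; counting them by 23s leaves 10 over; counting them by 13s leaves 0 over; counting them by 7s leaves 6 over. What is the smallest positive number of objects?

Combine the congruences pairwise.
From N ≡ 10 (mod 17) write N = 10 + 17t. Substituting into N ≡ 19 (mod 25) gives 17t ≡ 9 (mod 25), and since 17⁻¹ ≡ 3 (mod 25), t ≡ 2. Hence N ≡ 10 + 17·2 = 44 (mod 425).
From N ≡ 44 (mod 425) write N = 44 + 425t. Substituting into N ≡ 10 (mod 23) gives 425t ≡ 12 (mod 23), and since 11⁻¹ ≡ 21 (mod 23), t ≡ 22. Hence N ≡ 44 + 425·22 = 9394 (mod 9775).
From N ≡ 9394 (mod 9775) write N = 9394 + 9775t. Substituting into N ≡ 0 (mod 13) gives 9775t ≡ 5 (mod 13), and since 12⁻¹ ≡ 12 (mod 13), t ≡ 8. Hence N ≡ 9394 + 9775·8 = 87594 (mod 127075).
From N ≡ 87594 (mod 127075) write N = 87594 + 127075t. Substituting into N ≡ 6 (mod 7) gives 127075t ≡ 3 (mod 7), and since 4⁻¹ ≡ 2 (mod 7), t ≡ 6. Hence N ≡ 87594 + 127075·6 = 850044 (mod 889525).

850044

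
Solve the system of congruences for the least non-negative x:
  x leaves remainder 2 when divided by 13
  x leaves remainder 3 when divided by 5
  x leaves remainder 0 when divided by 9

The moduli are pairwise coprime; N = 13·5·9 = 585.
N/13 = 45; 45 ≡ 6 (mod 13); 6·11 ≡ 1, so inverse 11.
N/5 = 117; 117 ≡ 2 (mod 5); 2·3 ≡ 1, so inverse 3.
N/9 = 65; 65 ≡ 2 (mod 9); 2·5 ≡ 1, so inverse 5.
x ≡ 2·45·11 + 3·117·3 + 0·65·5 = 2043.
2043 mod 585 = 288.

288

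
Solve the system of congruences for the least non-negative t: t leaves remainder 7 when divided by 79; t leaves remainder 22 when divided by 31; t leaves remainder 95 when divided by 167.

250595

The moduli are pairwise coprime; N = 79·31·167 = 408983.
N/79 = 5177; 5177 ≡ 42 (mod 79); 42·32 ≡ 1, so inverse 32.
N/31 = 13193; 13193 ≡ 18 (mod 31); 18·19 ≡ 1, so inverse 19.
N/167 = 2449; 2449 ≡ 111 (mod 167); 111·164 ≡ 1, so inverse 164.
t ≡ 7·5177·32 + 22·13193·19 + 95·2449·164 = 44829742.
44829742 mod 408983 = 250595.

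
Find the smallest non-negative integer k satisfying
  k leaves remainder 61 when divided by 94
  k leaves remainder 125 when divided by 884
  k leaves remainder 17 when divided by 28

274165

gcd(94, 884) = 2 and 2 | (125 − 61), so the pair is consistent; merging gives k ≡ 24877 (mod 41548), where 41548 = lcm(94, 884).
gcd(41548, 28) = 4 and 4 | (17 − 24877), so the pair is consistent; merging gives k ≡ 274165 (mod 290836), where 290836 = lcm(41548, 28).
The solution is unique modulo lcm(94, 884, 28) = 290836.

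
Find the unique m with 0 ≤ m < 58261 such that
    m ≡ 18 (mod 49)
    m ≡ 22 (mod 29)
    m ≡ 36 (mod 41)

11680

The moduli are pairwise coprime; N = 49·29·41 = 58261.
N/49 = 1189; 1189 ≡ 13 (mod 49); 13·34 ≡ 1, so inverse 34.
N/29 = 2009; 2009 ≡ 8 (mod 29); 8·11 ≡ 1, so inverse 11.
N/41 = 1421; 1421 ≡ 27 (mod 41); 27·38 ≡ 1, so inverse 38.
m ≡ 18·1189·34 + 22·2009·11 + 36·1421·38 = 3157774.
3157774 mod 58261 = 11680.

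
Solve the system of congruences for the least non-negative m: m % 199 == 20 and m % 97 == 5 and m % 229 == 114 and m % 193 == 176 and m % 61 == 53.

38272964764

The moduli are pairwise coprime; N = 199·97·229·193·61 = 52041216151.
N/199 = 261513649; 261513649 ≡ 187 (mod 199); 187·116 ≡ 1, so inverse 116.
N/97 = 536507383; 536507383 ≡ 92 (mod 97); 92·58 ≡ 1, so inverse 58.
N/229 = 227254219; 227254219 ≡ 115 (mod 229); 115·2 ≡ 1, so inverse 2.
N/193 = 269643607; 269643607 ≡ 26 (mod 193); 26·52 ≡ 1, so inverse 52.
N/61 = 853134691; 853134691 ≡ 37 (mod 61); 37·33 ≡ 1, so inverse 33.
m ≡ 20·261513649·116 + 5·536507383·58 + 114·227254219·2 + 176·269643607·52 + 53·853134691·33 = 4774023634505.
4774023634505 mod 52041216151 = 38272964764.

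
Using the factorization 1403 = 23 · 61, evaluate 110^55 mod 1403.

Mod 23: 110 ≡ 18; by Fermat, exponent reduces to 55 mod 22 = 11; 18^11 ≡ 1 (mod 23).
Mod 61: 110 ≡ 49; 49^55 ≡ 14 (mod 61).
Combine by CRT: x ≡ 1 (mod 23), x ≡ 14 (mod 61) ⇒ x ≡ 990 (mod 1403).

990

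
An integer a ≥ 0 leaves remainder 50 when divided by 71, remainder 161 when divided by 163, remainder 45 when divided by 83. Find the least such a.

The moduli are pairwise coprime; N = 71·163·83 = 960559.
N/71 = 13529; 13529 ≡ 39 (mod 71); 39·51 ≡ 1, so inverse 51.
N/163 = 5893; 5893 ≡ 25 (mod 163); 25·150 ≡ 1, so inverse 150.
N/83 = 11573; 11573 ≡ 36 (mod 83); 36·30 ≡ 1, so inverse 30.
a ≡ 50·13529·51 + 161·5893·150 + 45·11573·30 = 192438450.
192438450 mod 960559 = 326650.

326650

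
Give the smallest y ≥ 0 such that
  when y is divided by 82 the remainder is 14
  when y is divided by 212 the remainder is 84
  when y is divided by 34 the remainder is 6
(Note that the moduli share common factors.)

gcd(82, 212) = 2 and 2 | (84 − 14), so the pair is consistent; merging gives y ≡ 6656 (mod 8692), where 8692 = lcm(82, 212).
gcd(8692, 34) = 2 and 2 | (6 − 6656), so the pair is consistent; merging gives y ≡ 119652 (mod 147764), where 147764 = lcm(8692, 34).
The solution is unique modulo lcm(82, 212, 34) = 147764.

119652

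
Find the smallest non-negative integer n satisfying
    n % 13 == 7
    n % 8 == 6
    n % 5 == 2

462

The moduli are pairwise coprime; M = 13·8·5 = 520.
M/13 = 40; 40 ≡ 1 (mod 13), inverse 1.
M/8 = 65; 65 ≡ 1 (mod 8), inverse 1.
M/5 = 104; 104 ≡ 4 (mod 5); 4·4 ≡ 1, so inverse 4.
n ≡ 7·40·1 + 6·65·1 + 2·104·4 = 1502.
1502 mod 520 = 462.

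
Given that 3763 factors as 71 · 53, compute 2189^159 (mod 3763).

Mod 71: 2189 ≡ 59; by Fermat, exponent reduces to 159 mod 70 = 19; 59^19 ≡ 33 (mod 71).
Mod 53: 2189 ≡ 16; by Fermat, exponent reduces to 159 mod 52 = 3; 16^3 ≡ 15 (mod 53).
Combine by CRT: x ≡ 33 (mod 71), x ≡ 15 (mod 53) ⇒ x ≡ 3725 (mod 3763).

3725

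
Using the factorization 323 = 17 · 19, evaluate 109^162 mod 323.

134

Mod 17: 109 ≡ 7; by Fermat, exponent reduces to 162 mod 16 = 2; 7^2 ≡ 15 (mod 17).
Mod 19: 109 ≡ 14; since 18 | 162, by Fermat 14^162 ≡ 1 (mod 19).
Combine by CRT: x ≡ 15 (mod 17), x ≡ 1 (mod 19) ⇒ x ≡ 134 (mod 323).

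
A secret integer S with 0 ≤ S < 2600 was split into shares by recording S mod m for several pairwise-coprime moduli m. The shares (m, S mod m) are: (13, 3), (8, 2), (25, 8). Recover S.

458

From S ≡ 3 (mod 13) write S = 3 + 13t. Substituting into S ≡ 2 (mod 8) gives 13t ≡ 7 (mod 8), and since 5⁻¹ ≡ 5 (mod 8), t ≡ 3. Hence S ≡ 3 + 13·3 = 42 (mod 104).
From S ≡ 42 (mod 104) write S = 42 + 104t. Substituting into S ≡ 8 (mod 25) gives 104t ≡ 16 (mod 25), and since 4⁻¹ ≡ 19 (mod 25), t ≡ 4. Hence S ≡ 42 + 104·4 = 458 (mod 2600).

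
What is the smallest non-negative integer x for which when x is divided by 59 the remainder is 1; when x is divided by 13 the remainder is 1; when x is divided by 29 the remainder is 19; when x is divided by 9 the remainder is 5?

The moduli are pairwise coprime; N = 59·13·29·9 = 200187.
N/59 = 3393; 3393 ≡ 30 (mod 59); 30·2 ≡ 1, so inverse 2.
N/13 = 15399; 15399 ≡ 7 (mod 13); 7·2 ≡ 1, so inverse 2.
N/29 = 6903; 6903 ≡ 1 (mod 29), inverse 1.
N/9 = 22243; 22243 ≡ 4 (mod 9); 4·7 ≡ 1, so inverse 7.
x ≡ 1·3393·2 + 1·15399·2 + 19·6903·1 + 5·22243·7 = 947246.
947246 mod 200187 = 146498.

146498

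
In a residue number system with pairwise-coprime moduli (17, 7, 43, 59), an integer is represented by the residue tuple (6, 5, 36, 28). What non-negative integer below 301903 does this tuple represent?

Combine the congruences pairwise.
From x ≡ 6 (mod 17) write x = 6 + 17t. Substituting into x ≡ 5 (mod 7) gives 17t ≡ 6 (mod 7), and since 3⁻¹ ≡ 5 (mod 7), t ≡ 2. Hence x ≡ 6 + 17·2 = 40 (mod 119).
From x ≡ 40 (mod 119) write x = 40 + 119t. Substituting into x ≡ 36 (mod 43) gives 119t ≡ 39 (mod 43), and since 33⁻¹ ≡ 30 (mod 43), t ≡ 9. Hence x ≡ 40 + 119·9 = 1111 (mod 5117).
From x ≡ 1111 (mod 5117) write x = 1111 + 5117t. Substituting into x ≡ 28 (mod 59) gives 5117t ≡ 38 (mod 59), and since 43⁻¹ ≡ 11 (mod 59), t ≡ 5. Hence x ≡ 1111 + 5117·5 = 26696 (mod 301903).

26696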